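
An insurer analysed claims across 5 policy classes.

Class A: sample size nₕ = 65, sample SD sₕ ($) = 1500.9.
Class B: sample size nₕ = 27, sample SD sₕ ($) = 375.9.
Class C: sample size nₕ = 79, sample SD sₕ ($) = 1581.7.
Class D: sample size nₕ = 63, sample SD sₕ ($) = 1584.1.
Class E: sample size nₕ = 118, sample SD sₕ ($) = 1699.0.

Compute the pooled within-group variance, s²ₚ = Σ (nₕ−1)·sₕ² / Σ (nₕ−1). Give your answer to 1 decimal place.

A: (65−1)·1500.9² = 64·2252700.81 = 144172851.84
B: (27−1)·375.9² = 26·141300.81 = 3673821.06
C: (79−1)·1581.7² = 78·2501774.89 = 195138441.42
D: (63−1)·1584.1² = 62·2509372.81 = 155581114.22
E: (118−1)·1699.0² = 117·2886601 = 337732317
Numerator = 836298545.54; denominator = Σ(nₕ−1) = 347.
s²ₚ = 836298545.54/347 = 2410082.264... → 2410082.3.

2410082.3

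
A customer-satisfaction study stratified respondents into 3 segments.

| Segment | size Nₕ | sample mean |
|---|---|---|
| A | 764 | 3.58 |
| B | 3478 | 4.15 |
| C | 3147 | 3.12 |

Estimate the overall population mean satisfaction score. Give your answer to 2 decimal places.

3.65

N = 7389; weights Wₕ = Nₕ/N = (0.1034, 0.4707, 0.4259).
x̄_st = Σ Wₕ·x̄ₕ = 0.1034·3.58 + 0.4707·4.15 + 0.4259·3.12 ≈ 3.6524...
→ 3.65.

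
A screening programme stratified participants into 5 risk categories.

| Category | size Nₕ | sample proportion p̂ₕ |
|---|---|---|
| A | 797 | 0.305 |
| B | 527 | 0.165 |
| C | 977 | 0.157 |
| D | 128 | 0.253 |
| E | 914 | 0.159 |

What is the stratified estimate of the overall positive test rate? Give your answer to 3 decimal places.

Wₕ = Nₕ/N with N = 3343: 0.2384, 0.1576, 0.2923, 0.0383, 0.2734.
p̂_st = 0.2384·0.305 + 0.1576·0.165 + 0.2923·0.157 + 0.0383·0.253 + 0.2734·0.159 ≈ 0.19777... → 0.198.

0.198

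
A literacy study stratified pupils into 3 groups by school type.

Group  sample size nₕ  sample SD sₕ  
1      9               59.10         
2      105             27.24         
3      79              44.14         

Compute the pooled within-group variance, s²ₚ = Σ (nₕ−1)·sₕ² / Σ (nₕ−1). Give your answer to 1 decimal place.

1353.1

Degrees of freedom: 8 + 104 + 78 = 190.
Σ(nₕ−1)sₕ² = 8·3492.81 + 104·742.0176 + 78·1948.3396 = 257082.7992.
s²ₚ = 257082.7992 / 190 = 1353.067... → 1353.1.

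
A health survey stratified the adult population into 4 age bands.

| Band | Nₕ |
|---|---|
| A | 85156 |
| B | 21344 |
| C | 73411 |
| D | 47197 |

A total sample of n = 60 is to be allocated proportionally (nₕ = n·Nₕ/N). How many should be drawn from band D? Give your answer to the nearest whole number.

12

Share of band D = 47197/227108 = 0.20782.
Allocate 60 × 0.20782 = 12.469... → 12.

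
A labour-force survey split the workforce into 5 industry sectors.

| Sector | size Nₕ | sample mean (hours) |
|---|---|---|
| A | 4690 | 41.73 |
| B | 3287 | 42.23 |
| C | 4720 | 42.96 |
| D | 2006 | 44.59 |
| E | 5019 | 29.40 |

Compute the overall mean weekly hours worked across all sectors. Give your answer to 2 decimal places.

N = 19722; weights Wₕ = Nₕ/N = (0.2378, 0.1667, 0.2393, 0.1017, 0.2545).
x̄_st = Σ Wₕ·x̄ₕ = 0.2378·41.73 + 0.1667·42.23 + 0.2393·42.96 + 0.1017·44.59 + 0.2545·29.40 ≈ 39.2608...
→ 39.26.

39.26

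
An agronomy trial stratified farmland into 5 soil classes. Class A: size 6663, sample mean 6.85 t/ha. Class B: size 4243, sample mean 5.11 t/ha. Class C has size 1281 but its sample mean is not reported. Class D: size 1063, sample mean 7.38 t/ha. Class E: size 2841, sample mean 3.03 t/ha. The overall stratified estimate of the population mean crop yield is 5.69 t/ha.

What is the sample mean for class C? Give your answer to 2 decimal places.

6.07

Σ Nₕx̄ₕ = N·μ, so 1281·x̄_C = 16091·5.69 − (6663·6.85 + 4243·5.11 + 1063·7.38 + 2841·3.03).
= 91557.79 − 83776.45 = 7781.34.
x̄_C = 7781.34 / 1281 = 6.0744... → 6.07.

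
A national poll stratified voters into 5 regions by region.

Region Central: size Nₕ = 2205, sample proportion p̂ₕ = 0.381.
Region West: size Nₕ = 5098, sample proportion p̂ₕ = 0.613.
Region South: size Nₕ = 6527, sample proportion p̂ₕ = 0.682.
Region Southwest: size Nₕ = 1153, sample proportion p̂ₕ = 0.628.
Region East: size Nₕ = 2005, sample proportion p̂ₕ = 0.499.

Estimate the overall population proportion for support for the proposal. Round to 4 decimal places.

0.5970

N = 2205 + 5098 + 6527 + 1153 + 2005 = 16988.
Overall proportion = Σ (Nₕ/N)·p̂ₕ.
Σ Nₕp̂ₕ = 840.105 + 3125.074 + 4451.414 + 724.084 + 1000.495 = 10141.172.
10141.172 / 16988 = 0.596961... → 0.5970.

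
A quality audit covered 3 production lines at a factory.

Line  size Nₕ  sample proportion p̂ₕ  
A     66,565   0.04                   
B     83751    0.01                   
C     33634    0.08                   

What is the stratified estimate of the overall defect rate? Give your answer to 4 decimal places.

0.0337

N = 66565 + 83751 + 33634 = 183950.
Overall proportion = Σ (Nₕ/N)·p̂ₕ.
Σ Nₕp̂ₕ = 2662.6 + 837.51 + 2690.72 = 6190.83.
6190.83 / 183950 = 0.033655... → 0.0337.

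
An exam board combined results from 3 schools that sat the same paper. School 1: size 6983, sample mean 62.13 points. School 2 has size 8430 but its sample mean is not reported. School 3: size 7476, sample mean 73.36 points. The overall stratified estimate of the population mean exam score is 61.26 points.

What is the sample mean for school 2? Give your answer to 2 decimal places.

49.81

Σ Nₕx̄ₕ = N·μ, so 8430·x̄_2 = 22889·61.26 − (6983·62.13 + 7476·73.36).
= 1402180.14 − 982293.15 = 419886.99.
x̄_2 = 419886.99 / 8430 = 49.8087... → 49.81.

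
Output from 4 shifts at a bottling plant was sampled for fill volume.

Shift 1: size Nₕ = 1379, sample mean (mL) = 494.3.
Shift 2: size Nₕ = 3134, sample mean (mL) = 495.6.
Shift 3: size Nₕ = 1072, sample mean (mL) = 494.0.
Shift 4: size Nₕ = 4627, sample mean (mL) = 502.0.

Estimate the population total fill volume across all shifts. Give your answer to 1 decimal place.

Estimate total by summing Nₕ·x̄ₕ over strata.
1379·494.3 + 3134·495.6 + 1072·494.0 + 4627·502.0 = 681639.7 + 1553210.4 + 529568 + 2322754 = 5087172.1.

5087172.1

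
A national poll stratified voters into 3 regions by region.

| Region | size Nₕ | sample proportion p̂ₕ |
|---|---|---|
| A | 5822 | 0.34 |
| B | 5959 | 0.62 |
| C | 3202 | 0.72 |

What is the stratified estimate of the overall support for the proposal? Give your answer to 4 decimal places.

Wₕ = Nₕ/N with N = 14983: 0.3886, 0.3977, 0.2137.
p̂_st = 0.3886·0.34 + 0.3977·0.62 + 0.2137·0.72 ≈ 0.532570... → 0.5326.

0.5326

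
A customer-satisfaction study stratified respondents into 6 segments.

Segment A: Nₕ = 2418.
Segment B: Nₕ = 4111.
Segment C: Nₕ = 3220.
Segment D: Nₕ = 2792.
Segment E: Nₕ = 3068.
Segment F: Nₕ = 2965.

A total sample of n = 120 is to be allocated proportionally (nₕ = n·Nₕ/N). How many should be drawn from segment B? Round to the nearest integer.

27

Share of segment B = 4111/18574 = 0.22133.
Allocate 120 × 0.22133 = 26.560... → 27.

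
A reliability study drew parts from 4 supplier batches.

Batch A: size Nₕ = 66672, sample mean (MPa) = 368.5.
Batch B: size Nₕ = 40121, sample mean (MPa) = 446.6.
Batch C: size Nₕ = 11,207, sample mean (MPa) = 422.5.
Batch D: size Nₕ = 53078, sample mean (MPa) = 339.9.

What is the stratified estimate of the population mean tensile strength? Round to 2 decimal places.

x̄_st = (Σ Nₕx̄ₕ) / (Σ Nₕ) = (66672·368.5 + 40121·446.6 + 11207·422.5 + 53078·339.9) / 171078
= 65262840.3 / 171078 = 381.4800... → 381.48.

381.48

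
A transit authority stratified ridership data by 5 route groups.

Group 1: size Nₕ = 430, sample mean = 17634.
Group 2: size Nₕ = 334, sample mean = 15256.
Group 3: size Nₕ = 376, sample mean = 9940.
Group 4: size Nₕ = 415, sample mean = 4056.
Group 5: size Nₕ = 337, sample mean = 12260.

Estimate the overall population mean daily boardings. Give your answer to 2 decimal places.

11749.70

x̄_st = (Σ Nₕx̄ₕ) / (Σ Nₕ) = (430·17634 + 334·15256 + 376·9940 + 415·4056 + 337·12260) / 1892
= 22230424 / 1892 = 11749.6956... → 11749.70.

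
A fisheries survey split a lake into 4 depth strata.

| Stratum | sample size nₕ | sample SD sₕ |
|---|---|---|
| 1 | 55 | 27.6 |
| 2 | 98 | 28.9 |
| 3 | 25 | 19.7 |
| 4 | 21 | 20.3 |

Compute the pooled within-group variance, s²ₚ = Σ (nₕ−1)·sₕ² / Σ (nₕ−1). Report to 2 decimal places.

Degrees of freedom: 54 + 97 + 24 + 20 = 195.
Σ(nₕ−1)sₕ² = 54·761.76 + 97·835.21 + 24·388.09 + 20·412.09 = 139706.37.
s²ₚ = 139706.37 / 195 = 716.4429... → 716.44.

716.44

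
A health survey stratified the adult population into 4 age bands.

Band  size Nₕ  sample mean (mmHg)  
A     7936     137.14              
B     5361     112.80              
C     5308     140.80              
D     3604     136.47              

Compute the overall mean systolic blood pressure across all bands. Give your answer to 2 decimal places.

132.03

N = 22209; weights Wₕ = Nₕ/N = (0.3573, 0.2414, 0.2390, 0.1623).
x̄_st = Σ Wₕ·x̄ₕ = 0.3573·137.14 + 0.2414·112.80 + 0.2390·140.80 + 0.1623·136.47 ≈ 132.0306...
→ 132.03.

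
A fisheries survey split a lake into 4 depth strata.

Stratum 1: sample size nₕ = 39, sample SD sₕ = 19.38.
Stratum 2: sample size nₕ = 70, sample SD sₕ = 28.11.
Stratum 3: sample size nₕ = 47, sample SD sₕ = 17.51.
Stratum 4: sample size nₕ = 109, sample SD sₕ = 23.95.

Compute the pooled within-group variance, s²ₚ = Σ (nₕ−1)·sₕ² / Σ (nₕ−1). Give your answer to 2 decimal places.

1: (39−1)·19.38² = 38·375.5844 = 14272.2072
2: (70−1)·28.11² = 69·790.1721 = 54521.8749
3: (47−1)·17.51² = 46·306.6001 = 14103.6046
4: (109−1)·23.95² = 108·573.6025 = 61949.07
Numerator = 144846.7567; denominator = Σ(nₕ−1) = 261.
s²ₚ = 144846.7567/261 = 554.9684... → 554.97.

554.97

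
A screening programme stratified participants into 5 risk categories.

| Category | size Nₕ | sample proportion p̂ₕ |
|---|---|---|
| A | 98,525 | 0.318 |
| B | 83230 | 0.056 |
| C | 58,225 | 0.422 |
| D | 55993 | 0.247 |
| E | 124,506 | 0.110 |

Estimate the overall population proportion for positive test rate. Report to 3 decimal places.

Wₕ = Nₕ/N with N = 420479: 0.2343, 0.1979, 0.1385, 0.1332, 0.2961.
p̂_st = 0.2343·0.318 + 0.1979·0.056 + 0.1385·0.422 + 0.1332·0.247 + 0.2961·0.110 ≈ 0.20950... → 0.209.

0.209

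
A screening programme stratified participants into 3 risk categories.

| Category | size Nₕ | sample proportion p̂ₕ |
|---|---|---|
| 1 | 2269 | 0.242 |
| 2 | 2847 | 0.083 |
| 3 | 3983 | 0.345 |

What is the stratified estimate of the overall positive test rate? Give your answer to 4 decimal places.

0.2373

N = 2269 + 2847 + 3983 = 9099.
Overall proportion = Σ (Nₕ/N)·p̂ₕ.
Σ Nₕp̂ₕ = 549.098 + 236.301 + 1374.135 = 2159.534.
2159.534 / 9099 = 0.237338... → 0.2373.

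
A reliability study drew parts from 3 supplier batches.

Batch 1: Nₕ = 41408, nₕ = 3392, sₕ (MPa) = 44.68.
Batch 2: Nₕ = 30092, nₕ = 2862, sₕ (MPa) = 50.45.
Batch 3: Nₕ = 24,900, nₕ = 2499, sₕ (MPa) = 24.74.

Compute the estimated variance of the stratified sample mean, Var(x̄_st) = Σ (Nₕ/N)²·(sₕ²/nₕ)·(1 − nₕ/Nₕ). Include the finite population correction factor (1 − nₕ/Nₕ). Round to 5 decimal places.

0.19281

N = 96400. Term for each stratum: Wₕ²sₕ²/nₕ·(1−nₕ/Nₕ).
Var(x̄_st) = 0.09969356 + 0.07841467 + 0.01470096 = 0.19280919 → 0.19281.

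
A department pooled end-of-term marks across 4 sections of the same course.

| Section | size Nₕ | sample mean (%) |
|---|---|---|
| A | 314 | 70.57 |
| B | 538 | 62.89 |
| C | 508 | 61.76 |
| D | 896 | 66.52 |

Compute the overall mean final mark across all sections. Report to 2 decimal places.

65.15

N = 314 + 538 + 508 + 896 = 2256.
The stratified mean weights each stratum mean by its population share Nₕ/N.
Σ Nₕx̄ₕ = 314·70.57 + 538·62.89 + 508·61.76 + 896·66.52 = 22158.98 + 33834.82 + 31374.08 + 59601.92 = 146969.8.
Divide by N: 146969.8 / 2256 = 65.1462... → 65.15.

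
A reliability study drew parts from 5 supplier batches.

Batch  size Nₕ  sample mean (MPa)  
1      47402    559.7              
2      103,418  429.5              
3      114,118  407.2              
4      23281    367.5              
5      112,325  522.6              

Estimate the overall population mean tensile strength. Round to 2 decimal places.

461.06

x̄_st = (Σ Nₕx̄ₕ) / (Σ Nₕ) = (47402·559.7 + 103418·429.5 + 114118·407.2 + 23281·367.5 + 112325·522.6) / 400544
= 184674592.5 / 400544 = 461.0594... → 461.06.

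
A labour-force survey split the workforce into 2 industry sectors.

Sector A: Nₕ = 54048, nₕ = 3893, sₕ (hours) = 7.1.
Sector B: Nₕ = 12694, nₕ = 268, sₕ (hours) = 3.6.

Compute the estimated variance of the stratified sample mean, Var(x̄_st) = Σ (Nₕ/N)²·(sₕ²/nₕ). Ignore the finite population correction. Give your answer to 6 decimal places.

0.010241

N = 66742; Wₕ = Nₕ/N.
sector A: (54048/66742)²·7.1²/3893 = 0.008491670
sector B: (12694/66742)²·3.6²/268 = 0.001749318
Sum = 0.010240988 → 0.010241.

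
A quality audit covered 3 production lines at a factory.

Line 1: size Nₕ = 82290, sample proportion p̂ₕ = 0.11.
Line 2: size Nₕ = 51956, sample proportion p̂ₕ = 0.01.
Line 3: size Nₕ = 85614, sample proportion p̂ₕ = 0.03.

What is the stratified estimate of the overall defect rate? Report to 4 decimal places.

0.0552

N = 82290 + 51956 + 85614 = 219860.
Overall proportion = Σ (Nₕ/N)·p̂ₕ.
Σ Nₕp̂ₕ = 9051.9 + 519.56 + 2568.42 = 12139.88.
12139.88 / 219860 = 0.055216... → 0.0552.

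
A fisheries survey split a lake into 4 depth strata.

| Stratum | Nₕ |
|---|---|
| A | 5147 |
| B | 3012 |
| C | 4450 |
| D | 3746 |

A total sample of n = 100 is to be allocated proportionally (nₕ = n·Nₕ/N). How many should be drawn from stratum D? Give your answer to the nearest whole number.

Share of stratum D = 3746/16355 = 0.22904.
Allocate 100 × 0.22904 = 22.904... → 23.

23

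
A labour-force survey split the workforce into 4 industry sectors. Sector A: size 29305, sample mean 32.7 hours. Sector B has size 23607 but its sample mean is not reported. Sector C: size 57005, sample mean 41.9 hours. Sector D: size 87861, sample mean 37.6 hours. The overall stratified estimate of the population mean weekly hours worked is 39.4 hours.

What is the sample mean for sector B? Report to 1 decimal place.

48.4

N = 29305 + 23607 + 57005 + 87861 = 197778.
Overall total = μ·N = 39.4·197778 = 7792453.2.
Subtract the known strata: 29305·32.7 + 57005·41.9 + 87861·37.6 = 6650356.6.
Remaining total for sector B: 7792453.2 − 6650356.6 = 1142096.6.
Divide by its size: 1142096.6 / 23607 = 48.380... → 48.4.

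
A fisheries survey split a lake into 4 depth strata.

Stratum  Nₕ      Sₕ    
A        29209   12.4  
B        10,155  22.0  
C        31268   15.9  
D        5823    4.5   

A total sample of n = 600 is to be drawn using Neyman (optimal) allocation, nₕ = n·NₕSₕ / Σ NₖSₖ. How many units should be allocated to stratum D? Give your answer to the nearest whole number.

Σ NₕSₕ = 29209·12.4 + 10155·22.0 + 31268·15.9 + 5823·4.5 = 1108966.3.
Share for D: 26203.5/1108966.3 = 0.02363.
n_D = 600 × 0.02363 = 14.177... → 14.

14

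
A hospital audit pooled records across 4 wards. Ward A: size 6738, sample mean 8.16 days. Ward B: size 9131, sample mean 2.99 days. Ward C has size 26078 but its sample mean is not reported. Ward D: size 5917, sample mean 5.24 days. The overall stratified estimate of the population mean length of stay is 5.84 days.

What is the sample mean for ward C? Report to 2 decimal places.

N = 6738 + 9131 + 26078 + 5917 = 47864.
Overall total = μ·N = 5.84·47864 = 279525.76.
Subtract the known strata: 6738·8.16 + 9131·2.99 + 5917·5.24 = 113288.85.
Remaining total for ward C: 279525.76 − 113288.85 = 166236.91.
Divide by its size: 166236.91 / 26078 = 6.3746... → 6.37.

6.37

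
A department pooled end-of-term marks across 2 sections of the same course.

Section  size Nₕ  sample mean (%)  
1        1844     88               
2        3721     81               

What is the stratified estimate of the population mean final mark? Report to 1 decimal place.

83.3

N = 5565; weights Wₕ = Nₕ/N = (0.3314, 0.6686).
x̄_st = Σ Wₕ·x̄ₕ = 0.3314·88 + 0.6686·81 ≈ 83.319...
→ 83.3.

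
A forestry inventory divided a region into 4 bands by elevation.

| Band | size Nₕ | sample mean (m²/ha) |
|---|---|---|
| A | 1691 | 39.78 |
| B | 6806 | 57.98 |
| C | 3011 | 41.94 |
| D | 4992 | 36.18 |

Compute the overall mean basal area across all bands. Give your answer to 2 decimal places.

N = 16500; weights Wₕ = Nₕ/N = (0.1025, 0.4125, 0.1825, 0.3025).
x̄_st = Σ Wₕ·x̄ₕ = 0.1025·39.78 + 0.4125·57.98 + 0.1825·41.94 + 0.3025·36.18 ≈ 46.5922...
→ 46.59.

46.59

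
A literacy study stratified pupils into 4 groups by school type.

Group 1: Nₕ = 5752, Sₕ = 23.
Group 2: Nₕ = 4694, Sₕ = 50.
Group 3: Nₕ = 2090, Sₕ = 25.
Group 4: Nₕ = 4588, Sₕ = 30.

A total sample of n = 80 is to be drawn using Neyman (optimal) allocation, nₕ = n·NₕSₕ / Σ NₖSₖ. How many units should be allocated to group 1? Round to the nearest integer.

Σ NₕSₕ = 5752·23 + 4694·50 + 2090·25 + 4588·30 = 556886.
Share for 1: 132296/556886 = 0.23756.
n_1 = 80 × 0.23756 = 19.005... → 19.

19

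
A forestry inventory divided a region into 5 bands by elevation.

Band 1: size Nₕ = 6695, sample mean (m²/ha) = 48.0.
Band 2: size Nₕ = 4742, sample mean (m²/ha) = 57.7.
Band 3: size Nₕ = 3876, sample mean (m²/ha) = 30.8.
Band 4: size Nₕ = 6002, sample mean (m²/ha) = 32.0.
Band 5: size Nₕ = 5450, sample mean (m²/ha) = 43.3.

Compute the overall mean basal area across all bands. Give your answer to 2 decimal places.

N = 26765; weights Wₕ = Nₕ/N = (0.2501, 0.1772, 0.1448, 0.2242, 0.2036).
x̄_st = Σ Wₕ·x̄ₕ = 0.2501·48.0 + 0.1772·57.7 + 0.1448·30.8 + 0.2242·32.0 + 0.2036·43.3 ≈ 42.6827...
→ 42.68.

42.68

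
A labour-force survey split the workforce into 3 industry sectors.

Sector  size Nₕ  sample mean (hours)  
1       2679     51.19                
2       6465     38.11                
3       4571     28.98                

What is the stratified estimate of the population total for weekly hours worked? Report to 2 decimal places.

1: 2679·51.19 = 137138.01
2: 6465·38.11 = 246381.15
3: 4571·28.98 = 132467.58
τ̂ = Σ Nₕx̄ₕ = 515986.74.

515986.74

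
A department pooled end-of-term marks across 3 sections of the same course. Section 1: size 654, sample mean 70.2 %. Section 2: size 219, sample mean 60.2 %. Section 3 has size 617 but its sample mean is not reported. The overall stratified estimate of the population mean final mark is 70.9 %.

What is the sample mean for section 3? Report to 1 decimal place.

75.4

N = 654 + 219 + 617 = 1490.
Overall total = μ·N = 70.9·1490 = 105641.
Subtract the known strata: 654·70.2 + 219·60.2 = 59094.6.
Remaining total for section 3: 105641 − 59094.6 = 46546.4.
Divide by its size: 46546.4 / 617 = 75.440... → 75.4.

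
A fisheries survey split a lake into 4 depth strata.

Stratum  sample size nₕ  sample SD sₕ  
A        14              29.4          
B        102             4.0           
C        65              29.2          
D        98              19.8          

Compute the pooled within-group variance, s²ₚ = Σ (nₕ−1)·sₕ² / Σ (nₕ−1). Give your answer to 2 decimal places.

A: (14−1)·29.4² = 13·864.36 = 11236.68
B: (102−1)·4.0² = 101·16 = 1616
C: (65−1)·29.2² = 64·852.64 = 54568.96
D: (98−1)·19.8² = 97·392.04 = 38027.88
Numerator = 105449.52; denominator = Σ(nₕ−1) = 275.
s²ₚ = 105449.52/275 = 383.4528 → 383.45.

383.45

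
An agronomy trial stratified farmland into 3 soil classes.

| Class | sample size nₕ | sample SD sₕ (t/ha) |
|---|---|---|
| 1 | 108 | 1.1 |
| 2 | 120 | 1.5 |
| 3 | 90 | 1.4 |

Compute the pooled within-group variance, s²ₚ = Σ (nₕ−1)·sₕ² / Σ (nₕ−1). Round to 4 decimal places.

Degrees of freedom: 107 + 119 + 89 = 315.
Σ(nₕ−1)sₕ² = 107·1.21 + 119·2.25 + 89·1.96 = 571.66.
s²ₚ = 571.66 / 315 = 1.814794... → 1.8148.

1.8148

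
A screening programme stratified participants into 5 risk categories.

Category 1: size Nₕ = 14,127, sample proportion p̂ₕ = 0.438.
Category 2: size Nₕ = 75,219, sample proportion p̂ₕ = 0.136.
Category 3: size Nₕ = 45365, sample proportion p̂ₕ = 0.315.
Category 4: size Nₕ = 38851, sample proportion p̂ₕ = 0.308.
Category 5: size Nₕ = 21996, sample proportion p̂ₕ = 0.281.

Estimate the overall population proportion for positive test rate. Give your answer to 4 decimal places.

0.2498

N = 14127 + 75219 + 45365 + 38851 + 21996 = 195558.
Overall proportion = Σ (Nₕ/N)·p̂ₕ.
Σ Nₕp̂ₕ = 6187.626 + 10229.784 + 14289.975 + 11966.108 + 6180.876 = 48854.369.
48854.369 / 195558 = 0.249820... → 0.2498.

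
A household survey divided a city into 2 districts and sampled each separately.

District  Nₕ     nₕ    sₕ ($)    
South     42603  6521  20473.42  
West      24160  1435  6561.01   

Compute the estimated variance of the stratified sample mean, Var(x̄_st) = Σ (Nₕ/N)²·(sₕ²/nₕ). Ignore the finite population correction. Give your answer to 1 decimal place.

30102.7

N = 66763. Term for each stratum: Wₕ²sₕ²/nₕ.
Var(x̄_st) = 26174.3116 + 3928.3635 = 30102.6752 → 30102.7.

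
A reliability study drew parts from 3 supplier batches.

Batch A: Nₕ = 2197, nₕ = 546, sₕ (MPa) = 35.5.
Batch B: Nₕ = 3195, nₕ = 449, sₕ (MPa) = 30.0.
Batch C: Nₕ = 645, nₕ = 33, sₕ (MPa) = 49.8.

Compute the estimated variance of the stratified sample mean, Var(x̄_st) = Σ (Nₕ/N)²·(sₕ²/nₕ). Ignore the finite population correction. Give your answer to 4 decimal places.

N = 6037. Term for each stratum: Wₕ²sₕ²/nₕ.
Var(x̄_st) = 0.3056904 + 0.5614299 + 0.8578707 = 1.7249910 → 1.7250.

1.7250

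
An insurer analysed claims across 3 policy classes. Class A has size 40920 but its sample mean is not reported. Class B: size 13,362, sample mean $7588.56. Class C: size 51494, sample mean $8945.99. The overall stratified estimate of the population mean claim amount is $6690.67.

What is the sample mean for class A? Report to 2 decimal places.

3559.36

N = 40920 + 13362 + 51494 = 105776.
Overall total = μ·N = 6690.67·105776 = 707712309.92.
Subtract the known strata: 13362·7588.56 + 51494·8945.99 = 562063147.78.
Remaining total for class A: 707712309.92 − 562063147.78 = 145649162.14.
Divide by its size: 145649162.14 / 40920 = 3559.3637... → 3559.36.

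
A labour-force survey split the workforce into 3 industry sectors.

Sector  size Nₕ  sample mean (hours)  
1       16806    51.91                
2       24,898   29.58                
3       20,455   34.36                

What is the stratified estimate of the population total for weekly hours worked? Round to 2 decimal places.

Estimate total by summing Nₕ·x̄ₕ over strata.
16806·51.91 + 24898·29.58 + 20455·34.36 = 872399.46 + 736482.84 + 702833.8 = 2311716.10.

2311716.10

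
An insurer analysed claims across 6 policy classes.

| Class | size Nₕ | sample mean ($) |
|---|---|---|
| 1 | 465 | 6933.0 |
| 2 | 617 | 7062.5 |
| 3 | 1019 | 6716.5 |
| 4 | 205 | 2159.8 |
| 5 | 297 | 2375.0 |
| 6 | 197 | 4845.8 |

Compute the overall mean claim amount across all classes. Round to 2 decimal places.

5902.96

N = 2800; weights Wₕ = Nₕ/N = (0.1661, 0.2204, 0.3639, 0.0732, 0.1061, 0.0704).
x̄_st = Σ Wₕ·x̄ₕ = 0.1661·6933.0 + 0.2204·7062.5 + 0.3639·6716.5 + 0.0732·2159.8 + 0.1061·2375.0 + 0.0704·4845.8 ≈ 5902.9563...
→ 5902.96.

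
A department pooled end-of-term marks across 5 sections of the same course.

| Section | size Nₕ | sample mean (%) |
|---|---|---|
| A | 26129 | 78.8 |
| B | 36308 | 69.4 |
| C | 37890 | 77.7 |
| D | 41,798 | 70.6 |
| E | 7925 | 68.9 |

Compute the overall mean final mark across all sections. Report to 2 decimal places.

73.44

N = 150050; weights Wₕ = Nₕ/N = (0.1741, 0.2420, 0.2525, 0.2786, 0.0528).
x̄_st = Σ Wₕ·x̄ₕ = 0.1741·78.8 + 0.2420·69.4 + 0.2525·77.7 + 0.2786·70.6 + 0.0528·68.9 ≈ 73.4406...
→ 73.44.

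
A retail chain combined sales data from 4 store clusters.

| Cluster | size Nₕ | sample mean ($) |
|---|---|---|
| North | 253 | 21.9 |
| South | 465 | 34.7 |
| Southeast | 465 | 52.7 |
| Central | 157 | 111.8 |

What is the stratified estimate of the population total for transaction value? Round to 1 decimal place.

63734.3

Estimate total by summing Nₕ·x̄ₕ over strata.
253·21.9 + 465·34.7 + 465·52.7 + 157·111.8 = 5540.7 + 16135.5 + 24505.5 + 17552.6 = 63734.3.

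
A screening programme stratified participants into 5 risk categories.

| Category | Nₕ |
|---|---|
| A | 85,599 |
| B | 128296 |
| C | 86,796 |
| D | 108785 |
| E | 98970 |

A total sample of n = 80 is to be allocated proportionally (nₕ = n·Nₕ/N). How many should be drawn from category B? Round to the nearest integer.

20

N = 85599 + 128296 + 86796 + 108785 + 98970 = 508446.
n_B = 80·128296/508446 = 20.186... → 20.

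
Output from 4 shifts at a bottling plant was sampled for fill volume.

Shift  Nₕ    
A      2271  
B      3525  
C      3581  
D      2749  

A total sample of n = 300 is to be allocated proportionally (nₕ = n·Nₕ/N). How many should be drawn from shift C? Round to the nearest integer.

N = 2271 + 3525 + 3581 + 2749 = 12126.
n_C = 300·3581/12126 = 88.595... → 89.

89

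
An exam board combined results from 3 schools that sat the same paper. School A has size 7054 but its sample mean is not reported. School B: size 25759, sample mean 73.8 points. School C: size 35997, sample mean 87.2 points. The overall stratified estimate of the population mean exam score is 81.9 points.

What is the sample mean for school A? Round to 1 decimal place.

84.4

Σ Nₕx̄ₕ = N·μ, so 7054·x̄_A = 68810·81.9 − (25759·73.8 + 35997·87.2).
= 5635539 − 5039952.6 = 595586.4.
x̄_A = 595586.4 / 7054 = 84.432... → 84.4.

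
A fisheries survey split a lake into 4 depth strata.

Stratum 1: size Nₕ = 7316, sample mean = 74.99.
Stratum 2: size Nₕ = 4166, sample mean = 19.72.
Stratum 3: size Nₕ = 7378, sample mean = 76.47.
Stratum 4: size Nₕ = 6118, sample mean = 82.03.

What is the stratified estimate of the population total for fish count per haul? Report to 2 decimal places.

1696835.56

1: 7316·74.99 = 548626.84
2: 4166·19.72 = 82153.52
3: 7378·76.47 = 564195.66
4: 6118·82.03 = 501859.54
τ̂ = Σ Nₕx̄ₕ = 1696835.56.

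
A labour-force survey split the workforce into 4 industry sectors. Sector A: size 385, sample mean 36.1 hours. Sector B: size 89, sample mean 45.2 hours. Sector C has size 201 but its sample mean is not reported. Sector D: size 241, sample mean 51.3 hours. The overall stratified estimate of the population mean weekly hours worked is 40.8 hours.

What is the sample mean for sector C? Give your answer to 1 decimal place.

35.3

Σ Nₕx̄ₕ = N·μ, so 201·x̄_C = 916·40.8 − (385·36.1 + 89·45.2 + 241·51.3).
= 37372.8 − 30284.6 = 7088.2.
x̄_C = 7088.2 / 201 = 35.265... → 35.3.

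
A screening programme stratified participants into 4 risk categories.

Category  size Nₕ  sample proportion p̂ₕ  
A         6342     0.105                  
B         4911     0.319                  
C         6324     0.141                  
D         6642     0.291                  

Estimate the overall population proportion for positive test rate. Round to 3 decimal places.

0.209

Wₕ = Nₕ/N with N = 24219: 0.2619, 0.2028, 0.2611, 0.2742.
p̂_st = 0.2619·0.105 + 0.2028·0.319 + 0.2611·0.141 + 0.2742·0.291 ≈ 0.20880... → 0.209.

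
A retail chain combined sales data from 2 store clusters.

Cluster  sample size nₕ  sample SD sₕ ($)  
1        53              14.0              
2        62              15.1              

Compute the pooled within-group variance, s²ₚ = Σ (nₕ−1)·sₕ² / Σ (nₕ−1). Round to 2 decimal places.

1: (53−1)·14.0² = 52·196 = 10192
2: (62−1)·15.1² = 61·228.01 = 13908.61
Numerator = 24100.61; denominator = Σ(nₕ−1) = 113.
s²ₚ = 24100.61/113 = 213.2797... → 213.28.

213.28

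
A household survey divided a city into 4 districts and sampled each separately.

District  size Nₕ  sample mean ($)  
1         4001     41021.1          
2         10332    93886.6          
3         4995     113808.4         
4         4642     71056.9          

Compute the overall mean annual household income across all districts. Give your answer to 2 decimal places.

84792.69

N = 4001 + 10332 + 4995 + 4642 = 23970.
The stratified mean weights each stratum mean by its population share Nₕ/N.
Σ Nₕx̄ₕ = 4001·41021.1 + 10332·93886.6 + 4995·113808.4 + 4642·71056.9 = 164125421.1 + 970036351.2 + 568472958 + 329846129.8 = 2032480860.1.
Divide by N: 2032480860.1 / 23970 = 84792.6934... → 84792.69.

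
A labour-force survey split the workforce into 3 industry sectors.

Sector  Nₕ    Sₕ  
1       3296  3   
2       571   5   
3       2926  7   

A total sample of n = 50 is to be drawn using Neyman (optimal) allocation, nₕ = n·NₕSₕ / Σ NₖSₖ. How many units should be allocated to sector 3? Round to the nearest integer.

31

Σ NₕSₕ = 3296·3 + 571·5 + 2926·7 = 33225.
Share for 3: 20482/33225 = 0.61646.
n_3 = 50 × 0.61646 = 30.823... → 31.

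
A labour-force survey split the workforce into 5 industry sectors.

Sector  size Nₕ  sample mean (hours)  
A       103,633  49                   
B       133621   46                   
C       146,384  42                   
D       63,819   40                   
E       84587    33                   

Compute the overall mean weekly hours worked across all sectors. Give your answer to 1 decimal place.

42.7

x̄_st = (Σ Nₕx̄ₕ) / (Σ Nₕ) = (103633·49 + 133621·46 + 146384·42 + 63819·40 + 84587·33) / 532044
= 22716842 / 532044 = 42.697... → 42.7.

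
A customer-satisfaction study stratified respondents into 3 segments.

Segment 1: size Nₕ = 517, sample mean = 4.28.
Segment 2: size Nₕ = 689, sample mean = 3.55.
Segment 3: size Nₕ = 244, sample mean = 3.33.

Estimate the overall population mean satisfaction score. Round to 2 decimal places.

3.77

x̄_st = (Σ Nₕx̄ₕ) / (Σ Nₕ) = (517·4.28 + 689·3.55 + 244·3.33) / 1450
= 5471.23 / 1450 = 3.7733... → 3.77.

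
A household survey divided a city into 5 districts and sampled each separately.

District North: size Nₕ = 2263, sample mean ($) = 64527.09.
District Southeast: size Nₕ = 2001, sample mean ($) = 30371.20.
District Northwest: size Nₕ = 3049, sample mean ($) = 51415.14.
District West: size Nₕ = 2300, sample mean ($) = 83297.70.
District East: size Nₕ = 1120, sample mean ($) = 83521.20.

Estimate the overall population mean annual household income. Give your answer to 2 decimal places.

x̄_st = (Σ Nₕx̄ₕ) / (Σ Nₕ) = (2263·64527.09 + 2001·30371.20 + 3049·51415.14 + 2300·83297.70 + 1120·83521.20) / 10733
= 648690791.73 / 10733 = 60438.9073... → 60438.91.

60438.91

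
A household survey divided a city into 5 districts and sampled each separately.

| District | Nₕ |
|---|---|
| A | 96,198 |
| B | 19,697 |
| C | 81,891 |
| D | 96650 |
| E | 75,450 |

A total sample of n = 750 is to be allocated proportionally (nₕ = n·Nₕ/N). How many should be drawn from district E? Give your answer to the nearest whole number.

Share of district E = 75450/369886 = 0.20398.
Allocate 750 × 0.20398 = 152.986... → 153.

153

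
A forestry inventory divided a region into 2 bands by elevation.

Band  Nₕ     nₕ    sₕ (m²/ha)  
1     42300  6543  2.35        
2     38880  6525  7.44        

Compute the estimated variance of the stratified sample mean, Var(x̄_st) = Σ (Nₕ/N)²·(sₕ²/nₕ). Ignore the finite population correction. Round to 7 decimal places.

N = 81180; Wₕ = Nₕ/N.
band 1: (42300/81180)²·2.35²/6543 = 0.0002291614
band 2: (38880/81180)²·7.44²/6525 = 0.0019458967
Sum = 0.0021750581 → 0.0021751.

0.0021751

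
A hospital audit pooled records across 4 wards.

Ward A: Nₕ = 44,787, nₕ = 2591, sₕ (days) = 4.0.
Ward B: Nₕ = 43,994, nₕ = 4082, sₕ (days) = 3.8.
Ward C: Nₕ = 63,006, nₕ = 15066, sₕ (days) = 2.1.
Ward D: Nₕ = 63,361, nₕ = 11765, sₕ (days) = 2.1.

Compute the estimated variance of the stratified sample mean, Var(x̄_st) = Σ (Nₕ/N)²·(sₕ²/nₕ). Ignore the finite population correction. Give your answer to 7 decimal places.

0.0004731

N = 215148. Term for each stratum: Wₕ²sₕ²/nₕ.
Var(x̄_st) = 0.0002675974 + 0.0001479130 + 0.0000251032 + 0.0000325099 = 0.0004731236 → 0.0004731.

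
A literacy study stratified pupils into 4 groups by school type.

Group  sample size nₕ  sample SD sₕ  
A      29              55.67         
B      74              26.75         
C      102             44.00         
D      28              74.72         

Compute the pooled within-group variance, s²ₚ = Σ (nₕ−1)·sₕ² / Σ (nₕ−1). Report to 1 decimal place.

2119.2

A: (29−1)·55.67² = 28·3099.1489 = 86776.1692
B: (74−1)·26.75² = 73·715.5625 = 52236.0625
C: (102−1)·44.00² = 101·1936 = 195536
D: (28−1)·74.72² = 27·5583.0784 = 150743.1168
Numerator = 485291.3485; denominator = Σ(nₕ−1) = 229.
s²ₚ = 485291.3485/229 = 2119.176... → 2119.2.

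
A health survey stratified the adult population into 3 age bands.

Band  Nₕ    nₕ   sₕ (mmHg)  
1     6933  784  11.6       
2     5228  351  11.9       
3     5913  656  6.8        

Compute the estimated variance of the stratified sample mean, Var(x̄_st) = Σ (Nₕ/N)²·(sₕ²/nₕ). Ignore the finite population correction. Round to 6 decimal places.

0.066554

N = 18074. Term for each stratum: Wₕ²sₕ²/nₕ.
Var(x̄_st) = 0.025254208 + 0.033755878 + 0.007544339 = 0.066554425 → 0.066554.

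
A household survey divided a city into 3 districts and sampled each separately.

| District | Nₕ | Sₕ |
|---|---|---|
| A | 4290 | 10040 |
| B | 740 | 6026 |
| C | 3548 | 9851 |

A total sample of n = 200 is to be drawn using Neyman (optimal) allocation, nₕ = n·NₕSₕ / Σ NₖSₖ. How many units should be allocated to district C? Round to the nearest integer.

Σ NₕSₕ = 4290·10040 + 740·6026 + 3548·9851 = 82482188.
Share for C: 34951348/82482188 = 0.42374.
n_C = 200 × 0.42374 = 84.749... → 85.

85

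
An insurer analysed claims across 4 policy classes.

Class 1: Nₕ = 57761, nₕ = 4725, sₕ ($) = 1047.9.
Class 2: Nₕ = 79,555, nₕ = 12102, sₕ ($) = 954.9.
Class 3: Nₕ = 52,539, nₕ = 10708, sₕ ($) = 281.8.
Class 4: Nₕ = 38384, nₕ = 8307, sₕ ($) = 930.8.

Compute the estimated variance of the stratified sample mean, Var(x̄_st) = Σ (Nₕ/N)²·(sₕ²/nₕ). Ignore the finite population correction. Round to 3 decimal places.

27.381

N = 228239; Wₕ = Nₕ/N.
class 1: (57761/228239)²·1047.9²/4725 = 14.884271
class 2: (79555/228239)²·954.9²/12102 = 9.154063
class 3: (52539/228239)²·281.8²/10708 = 0.392968
class 4: (38384/228239)²·930.8²/8307 = 2.949778
Sum = 27.381080 → 27.381.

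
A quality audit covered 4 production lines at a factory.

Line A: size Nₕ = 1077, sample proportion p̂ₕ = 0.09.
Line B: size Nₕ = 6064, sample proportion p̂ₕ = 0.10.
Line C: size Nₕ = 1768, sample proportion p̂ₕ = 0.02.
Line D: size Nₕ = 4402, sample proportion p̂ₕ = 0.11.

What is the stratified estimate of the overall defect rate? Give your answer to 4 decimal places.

0.0919

Wₕ = Nₕ/N with N = 13311: 0.0809, 0.4556, 0.1328, 0.3307.
p̂_st = 0.0809·0.09 + 0.4556·0.10 + 0.1328·0.02 + 0.3307·0.11 ≈ 0.091872... → 0.0919.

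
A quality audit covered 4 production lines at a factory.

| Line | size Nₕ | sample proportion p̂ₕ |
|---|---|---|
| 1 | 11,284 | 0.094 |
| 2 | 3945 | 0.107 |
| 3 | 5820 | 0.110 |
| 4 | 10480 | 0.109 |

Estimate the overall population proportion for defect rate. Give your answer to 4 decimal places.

0.1036

N = 11284 + 3945 + 5820 + 10480 = 31529.
Overall proportion = Σ (Nₕ/N)·p̂ₕ.
Σ Nₕp̂ₕ = 1060.696 + 422.115 + 640.2 + 1142.32 = 3265.331.
3265.331 / 31529 = 0.103566... → 0.1036.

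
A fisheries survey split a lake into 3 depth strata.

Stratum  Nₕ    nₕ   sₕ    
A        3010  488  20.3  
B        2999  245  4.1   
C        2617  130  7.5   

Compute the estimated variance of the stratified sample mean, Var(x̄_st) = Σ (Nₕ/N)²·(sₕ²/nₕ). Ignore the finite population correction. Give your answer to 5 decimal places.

0.15094

N = 8626; Wₕ = Nₕ/N.
stratum A: (3010/8626)²·20.3²/488 = 0.10282207
stratum B: (2999/8626)²·4.1²/245 = 0.00829346
stratum C: (2617/8626)²·7.5²/130 = 0.03982609
Sum = 0.15094162 → 0.15094.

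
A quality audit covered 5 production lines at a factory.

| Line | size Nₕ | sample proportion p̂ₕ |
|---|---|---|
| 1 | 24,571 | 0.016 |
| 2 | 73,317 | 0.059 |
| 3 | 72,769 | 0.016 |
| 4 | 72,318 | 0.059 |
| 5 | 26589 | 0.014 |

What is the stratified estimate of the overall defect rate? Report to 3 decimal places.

0.039

Wₕ = Nₕ/N with N = 269564: 0.0912, 0.2720, 0.2700, 0.2683, 0.0986.
p̂_st = 0.0912·0.016 + 0.2720·0.059 + 0.2700·0.016 + 0.2683·0.059 + 0.0986·0.014 ≈ 0.03903... → 0.039.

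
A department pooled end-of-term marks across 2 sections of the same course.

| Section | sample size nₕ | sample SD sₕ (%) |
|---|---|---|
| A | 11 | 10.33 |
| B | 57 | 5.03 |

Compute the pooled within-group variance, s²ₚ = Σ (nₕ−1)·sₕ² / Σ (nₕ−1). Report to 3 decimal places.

37.635

A: (11−1)·10.33² = 10·106.7089 = 1067.089
B: (57−1)·5.03² = 56·25.3009 = 1416.8504
Numerator = 2483.9394; denominator = Σ(nₕ−1) = 66.
s²ₚ = 2483.9394/66 = 37.63545... → 37.635.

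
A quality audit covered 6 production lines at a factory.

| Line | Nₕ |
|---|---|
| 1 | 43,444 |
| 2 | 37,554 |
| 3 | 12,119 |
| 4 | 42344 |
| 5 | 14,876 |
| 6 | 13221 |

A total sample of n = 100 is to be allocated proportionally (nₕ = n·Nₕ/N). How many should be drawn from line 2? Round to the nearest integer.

Share of line 2 = 37554/163558 = 0.22961.
Allocate 100 × 0.22961 = 22.961... → 23.

23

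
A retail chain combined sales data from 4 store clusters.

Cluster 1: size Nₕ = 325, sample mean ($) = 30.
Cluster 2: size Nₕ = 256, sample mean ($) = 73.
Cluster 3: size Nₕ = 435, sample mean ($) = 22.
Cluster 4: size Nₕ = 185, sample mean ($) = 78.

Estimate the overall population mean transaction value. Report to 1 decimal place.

x̄_st = (Σ Nₕx̄ₕ) / (Σ Nₕ) = (325·30 + 256·73 + 435·22 + 185·78) / 1201
= 52438 / 1201 = 43.662... → 43.7.

43.7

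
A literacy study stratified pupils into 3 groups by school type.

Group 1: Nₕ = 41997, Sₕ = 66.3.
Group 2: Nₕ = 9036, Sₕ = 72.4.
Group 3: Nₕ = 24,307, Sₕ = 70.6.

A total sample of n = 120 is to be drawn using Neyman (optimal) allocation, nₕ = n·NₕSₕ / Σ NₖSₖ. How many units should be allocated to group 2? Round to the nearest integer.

15

Σ NₕSₕ = 41997·66.3 + 9036·72.4 + 24307·70.6 = 5154681.7.
Share for 2: 654206.4/5154681.7 = 0.12691.
n_2 = 120 × 0.12691 = 15.230... → 15.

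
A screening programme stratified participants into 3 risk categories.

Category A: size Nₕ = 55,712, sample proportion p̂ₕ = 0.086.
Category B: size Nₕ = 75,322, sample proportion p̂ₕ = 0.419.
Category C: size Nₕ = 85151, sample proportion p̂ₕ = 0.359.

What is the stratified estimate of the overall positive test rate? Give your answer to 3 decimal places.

Wₕ = Nₕ/N with N = 216185: 0.2577, 0.3484, 0.3939.
p̂_st = 0.2577·0.086 + 0.3484·0.419 + 0.3939·0.359 ≈ 0.30955... → 0.310.

0.310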